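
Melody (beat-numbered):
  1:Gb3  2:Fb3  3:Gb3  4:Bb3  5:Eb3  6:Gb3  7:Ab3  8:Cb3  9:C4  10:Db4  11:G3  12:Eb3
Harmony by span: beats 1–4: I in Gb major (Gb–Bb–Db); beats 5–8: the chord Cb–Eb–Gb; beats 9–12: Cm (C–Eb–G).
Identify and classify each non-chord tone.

Fb3 (beat 2) — neighbor tone; Ab3 (beat 7) — escape tone; Db4 (beat 10) — escape tone.

The harmony at that moment is Gb major triad (Gb, Bb, Db); Fb3 is not a chord tone.
It is approached by step down from Gb3 and left by step up to Gb3.
Step away and step back to the same note — a neighbor tone (lower neighbor).
The harmony at that moment is Cb major triad (Cb, Eb, Gb); Ab3 is not a chord tone.
It is approached by step up from Gb3 and left by leap down to Cb3.
Step in, leap out — an escape tone.
The harmony at that moment is C minor triad (C, Eb, G); Db4 is not a chord tone.
It is approached by step up from C4 and left by leap down to G3.
Step in, leap out — an escape tone.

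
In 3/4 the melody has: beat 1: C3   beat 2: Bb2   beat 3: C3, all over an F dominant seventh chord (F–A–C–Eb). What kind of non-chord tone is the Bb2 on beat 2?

The harmony at that moment is F dominant seventh chord (F, A, C, Eb); Bb2 is not a chord tone.
It is approached by step down from C3 and left by step up to C3.
Step away and step back to the same note — a neighbor tone (lower neighbor).

Lower neighbor tone.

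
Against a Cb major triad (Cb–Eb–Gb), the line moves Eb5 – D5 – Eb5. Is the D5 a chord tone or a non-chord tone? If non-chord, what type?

The harmony at that moment is Cb major triad (Cb, Eb, Gb); D5 is not a chord tone.
It is approached by step down from Eb5 and left by step up to Eb5.
Step away and step back to the same note — a neighbor tone (lower neighbor).

Non-chord tone — a neighbor tone.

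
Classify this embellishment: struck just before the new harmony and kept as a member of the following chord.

Anticipation.

Approach: ahead of the chord change (typically by step), so it is dissonant against the current harmony. Departure: none — the same pitch is restated or held and is a chord tone of the new harmony.
Dissonant first, consonant once the harmony catches up: the note simply arrives early — an anticipation. (The reverse timing, consonant first and dissonant after the change, would be a suspension or retardation.)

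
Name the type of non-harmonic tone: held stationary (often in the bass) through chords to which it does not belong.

Approach: none. Departure: none — a single pitch is sustained while the chords change around it, passing through harmonies that do not contain it.
No melodic motion at all; the dissonance is created entirely by the moving harmonies against the stationary note — a pedal tone (pedal point).

Pedal tone.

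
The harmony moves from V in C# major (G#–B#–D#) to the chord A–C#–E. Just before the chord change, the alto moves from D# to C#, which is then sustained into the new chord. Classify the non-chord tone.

The harmony at that moment is G# major triad (G#, B#, D#); C# is not a chord tone.
It is approached by step down from D# and then sustained as the same pitch into the next harmony.
Arriving early and becoming a chord tone when the harmony changes — an anticipation.

C# is an anticipation.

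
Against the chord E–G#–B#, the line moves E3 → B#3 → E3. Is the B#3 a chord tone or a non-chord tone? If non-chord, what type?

Chord tone (the fifth of E augmented triad).

E augmented triad contains E, G#, B#; B# is the fifth, so it is a chord tone.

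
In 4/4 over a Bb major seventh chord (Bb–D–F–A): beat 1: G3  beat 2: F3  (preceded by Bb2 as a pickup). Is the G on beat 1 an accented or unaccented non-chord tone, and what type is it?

Accented appoggiatura.

The harmony at that moment is Bb major seventh chord (Bb, D, F, A); G3 is not a chord tone.
It is approached by leap up from Bb2 and left by step down to F3.
Leap in, step out — an appoggiatura.
It falls on the downbeat, so it is accented.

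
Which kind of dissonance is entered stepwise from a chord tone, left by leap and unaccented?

Approach: by step. Departure: by leap. Metric position: weak.
Step in, leap out, from a weak position — an escape tone (échappée). (It is the mirror image of the appoggiatura, which leaps in and steps out on a strong beat.)

Escape tone.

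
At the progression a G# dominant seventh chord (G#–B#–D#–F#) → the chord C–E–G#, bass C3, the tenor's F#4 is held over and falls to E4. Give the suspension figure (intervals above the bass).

4–3 suspension.

At the second chord the bass is C3. The suspended F#4 lies a fourth above the bass; after resolving down by step to E4, the interval above the bass becomes a third.
Suspension figures are named by those two intervals: 4–3.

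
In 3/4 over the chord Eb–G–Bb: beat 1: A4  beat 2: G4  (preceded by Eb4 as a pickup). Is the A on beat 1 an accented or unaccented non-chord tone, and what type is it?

Accented appoggiatura.

The harmony at that moment is Eb major triad (Eb, G, Bb); A4 is not a chord tone.
It is approached by leap up from Eb4 and left by step down to G4.
Leap in, step out — an appoggiatura.
It falls on the downbeat, so it is accented.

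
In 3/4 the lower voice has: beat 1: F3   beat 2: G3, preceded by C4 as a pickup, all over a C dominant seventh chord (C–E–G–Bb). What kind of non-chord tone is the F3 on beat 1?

The harmony at that moment is C dominant seventh chord (C, E, G, Bb); F3 is not a chord tone.
It is approached by leap down from C4 and left by step up to G3.
Leap in, step out, metrically accented — an appoggiatura.

Appoggiatura.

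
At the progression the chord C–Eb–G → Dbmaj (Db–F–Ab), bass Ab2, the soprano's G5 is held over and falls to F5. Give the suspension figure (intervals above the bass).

At the second chord the bass is Ab2. The suspended G5 lies a seventh above the bass; after resolving down by step to F5, the interval above the bass becomes a sixth.
Suspension figures are named by those two intervals: 7–6.

7–6 suspension.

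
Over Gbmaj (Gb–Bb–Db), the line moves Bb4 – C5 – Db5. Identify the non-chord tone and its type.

C5 is a passing tone.

The harmony at that moment is Gb major triad (Gb, Bb, Db); C5 is not a chord tone.
It is approached by step up from Bb4 and left by step up to Db5.
Step in, step out in the same direction — a passing tone.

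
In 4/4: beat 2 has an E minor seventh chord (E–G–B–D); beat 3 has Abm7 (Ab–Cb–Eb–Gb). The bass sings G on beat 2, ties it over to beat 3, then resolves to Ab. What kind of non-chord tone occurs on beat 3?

Retardation.

The harmony at that moment is Ab minor seventh chord (Ab, Cb, Eb, Gb); G is not a chord tone.
It is held over (the same pitch as the preceding G) and left by step up to Ab.
Held over from the previous chord and resolving up by step — a retardation.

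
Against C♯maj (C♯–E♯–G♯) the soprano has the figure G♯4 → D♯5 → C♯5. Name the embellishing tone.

D♯5 is an appoggiatura.

The harmony at that moment is C♯ major triad (C♯, E♯, G♯); D♯5 is not a chord tone.
It is approached by leap up from G♯4 and left by step down to C♯5.
Leap in, step out — an appoggiatura.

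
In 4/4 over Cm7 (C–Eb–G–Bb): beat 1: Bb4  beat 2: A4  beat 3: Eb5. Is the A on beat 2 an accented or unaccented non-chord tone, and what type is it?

Unaccented escape tone.

The harmony at that moment is C minor seventh chord (C, Eb, G, Bb); A4 is not a chord tone.
It is approached by step down from Bb4 and left by leap up to Eb5.
Step in, leap out — an escape tone.
It falls on a weak beat, so it is unaccented.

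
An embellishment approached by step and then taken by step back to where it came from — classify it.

Approach: by step. Departure: by step in the opposite direction, back to the starting pitch.
Stepwise on both sides but reversing to return to the same chord tone — a neighbor tone. (Had it continued onward in the same direction it would be a passing tone instead.)

Neighbor tone.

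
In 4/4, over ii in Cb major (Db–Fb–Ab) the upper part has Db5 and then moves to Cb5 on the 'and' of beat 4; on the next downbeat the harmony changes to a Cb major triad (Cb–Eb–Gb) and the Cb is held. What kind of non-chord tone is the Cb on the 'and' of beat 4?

Anticipation.

The harmony at that moment is Db minor triad (Db, Fb, Ab); Cb5 is not a chord tone.
It is approached by step down from Db5 and then sustained as the same pitch into the next harmony.
Arriving early and becoming a chord tone when the harmony changes — an anticipation.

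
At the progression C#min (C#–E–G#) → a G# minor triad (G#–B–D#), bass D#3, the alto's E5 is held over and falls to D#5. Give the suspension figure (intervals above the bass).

9–8 suspension.

At the second chord the bass is D#3. The suspended E5 lies a ninth above the bass; after resolving down by step to D#5, the interval above the bass becomes an octave.
Suspension figures are named by those two intervals: 9–8.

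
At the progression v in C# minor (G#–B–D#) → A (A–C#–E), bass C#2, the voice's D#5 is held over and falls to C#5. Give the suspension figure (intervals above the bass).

9–8 suspension.

At the second chord the bass is C#2. The suspended D#5 lies a ninth above the bass; after resolving down by step to C#5, the interval above the bass becomes an octave.
Suspension figures are named by those two intervals: 9–8.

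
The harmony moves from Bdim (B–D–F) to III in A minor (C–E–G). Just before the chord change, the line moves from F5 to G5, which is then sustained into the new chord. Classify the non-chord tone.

The harmony at that moment is B diminished triad (B, D, F); G5 is not a chord tone.
It is approached by step up from F5 and then sustained as the same pitch into the next harmony.
Arriving early and becoming a chord tone when the harmony changes — an anticipation.

G5 is an anticipation.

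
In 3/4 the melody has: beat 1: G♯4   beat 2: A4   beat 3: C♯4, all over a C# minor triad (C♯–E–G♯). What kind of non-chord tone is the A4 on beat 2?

Escape tone.

The harmony at that moment is C♯ minor triad (C♯, E, G♯); A4 is not a chord tone.
It is approached by step up from G♯4 and left by leap down to C♯4.
Step in, leap out, on a weak beat — an escape tone.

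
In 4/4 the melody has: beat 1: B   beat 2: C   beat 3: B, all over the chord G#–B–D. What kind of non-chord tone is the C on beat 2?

Upper neighbor tone.

The harmony at that moment is G# diminished triad (G#, B, D); C is not a chord tone.
It is approached by step up from B and left by step down to B.
Step away and step back to the same note — a neighbor tone (upper neighbor).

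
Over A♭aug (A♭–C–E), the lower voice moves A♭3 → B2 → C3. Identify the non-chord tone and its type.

B2 is an appoggiatura.

The harmony at that moment is A♭ augmented triad (A♭, C, E); B2 is not a chord tone.
It is approached by leap down from A♭3 and left by step up to C3.
Leap in, step out — an appoggiatura.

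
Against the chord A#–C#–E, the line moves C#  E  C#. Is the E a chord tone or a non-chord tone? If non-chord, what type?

Chord tone (the fifth of A# diminished triad).

A# diminished triad contains A#, C#, E; E is the fifth, so it is a chord tone.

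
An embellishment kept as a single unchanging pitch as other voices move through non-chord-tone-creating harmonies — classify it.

Pedal tone.

Approach: none. Departure: none — a single pitch is sustained while the chords change around it, passing through harmonies that do not contain it.
No melodic motion at all; the dissonance is created entirely by the moving harmonies against the stationary note — a pedal tone (pedal point).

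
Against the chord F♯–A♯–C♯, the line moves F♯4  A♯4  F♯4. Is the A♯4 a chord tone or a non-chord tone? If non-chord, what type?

Chord tone (the third of F# major triad).

F# major triad contains F♯, A♯, C♯; A♯ is the third, so it is a chord tone.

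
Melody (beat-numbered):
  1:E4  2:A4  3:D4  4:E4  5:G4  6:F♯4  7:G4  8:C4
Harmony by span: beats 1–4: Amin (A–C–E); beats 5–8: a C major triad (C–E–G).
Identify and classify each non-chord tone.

D4 (beat 3) — appoggiatura; F♯4 (beat 6) — neighbor tone.

The harmony at that moment is A minor triad (A, C, E); D4 is not a chord tone.
It is approached by leap down from A4 and left by step up to E4.
Leap in, step out — an appoggiatura.
The harmony at that moment is C major triad (C, E, G); F♯4 is not a chord tone.
It is approached by step down from G4 and left by step up to G4.
Step away and step back to the same note — a neighbor tone (lower neighbor).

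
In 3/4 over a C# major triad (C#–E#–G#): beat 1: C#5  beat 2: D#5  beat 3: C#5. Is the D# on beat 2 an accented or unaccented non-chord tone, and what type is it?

Unaccented neighbor tone.

The harmony at that moment is C# major triad (C#, E#, G#); D#5 is not a chord tone.
It is approached by step up from C#5 and left by step down to C#5.
Step away and step back to the same note — a neighbor tone (upper neighbor).
It falls on a weak beat, so it is unaccented.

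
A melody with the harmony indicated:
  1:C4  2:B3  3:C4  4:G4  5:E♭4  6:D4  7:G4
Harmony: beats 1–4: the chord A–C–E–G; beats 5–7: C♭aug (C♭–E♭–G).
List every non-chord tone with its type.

The harmony at that moment is A minor seventh chord (A, C, E, G); B3 is not a chord tone.
It is approached by step down from C4 and left by step up to C4.
Step away and step back to the same note — a neighbor tone (lower neighbor).
The harmony at that moment is C♭ augmented triad (C♭, E♭, G); D4 is not a chord tone.
It is approached by step down from E♭4 and left by leap up to G4.
Step in, leap out — an escape tone.

B3 (beat 2) — neighbor tone; D4 (beat 6) — escape tone.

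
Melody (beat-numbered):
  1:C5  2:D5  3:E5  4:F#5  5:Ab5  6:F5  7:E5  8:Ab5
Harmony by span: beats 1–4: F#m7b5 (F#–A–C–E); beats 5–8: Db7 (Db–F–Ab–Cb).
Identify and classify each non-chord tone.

D5 (beat 2) — passing tone; E5 (beat 7) — escape tone.

The harmony at that moment is F# half-diminished seventh chord (F#, A, C, E); D5 is not a chord tone.
It is approached by step up from C5 and left by step up to E5.
Step in, step out in the same direction — a passing tone.
The harmony at that moment is Db dominant seventh chord (Db, F, Ab, Cb); E5 is not a chord tone.
It is approached by step down from F5 and left by leap up to Ab5.
Step in, leap out — an escape tone.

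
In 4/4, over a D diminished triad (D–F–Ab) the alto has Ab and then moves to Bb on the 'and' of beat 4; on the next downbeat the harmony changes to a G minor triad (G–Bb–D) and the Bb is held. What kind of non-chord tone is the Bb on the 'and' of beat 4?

Anticipation.

The harmony at that moment is D diminished triad (D, F, Ab); Bb is not a chord tone.
It is approached by step up from Ab and then sustained as the same pitch into the next harmony.
Arriving early and becoming a chord tone when the harmony changes — an anticipation.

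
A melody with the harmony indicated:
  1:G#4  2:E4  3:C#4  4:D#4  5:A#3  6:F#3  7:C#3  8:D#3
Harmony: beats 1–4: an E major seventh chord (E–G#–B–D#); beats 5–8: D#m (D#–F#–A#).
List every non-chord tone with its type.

C#4 (beat 3) — appoggiatura; C#3 (beat 7) — appoggiatura.

The harmony at that moment is E major seventh chord (E, G#, B, D#); C#4 is not a chord tone.
It is approached by leap down from E4 and left by step up to D#4.
Leap in, step out — an appoggiatura.
The harmony at that moment is D# minor triad (D#, F#, A#); C#3 is not a chord tone.
It is approached by leap down from F#3 and left by step up to D#3.
Leap in, step out — an appoggiatura.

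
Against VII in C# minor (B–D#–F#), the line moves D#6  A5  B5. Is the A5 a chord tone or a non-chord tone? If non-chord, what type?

Non-chord tone — an appoggiatura.

The harmony at that moment is B major triad (B, D#, F#); A5 is not a chord tone.
It is approached by leap down from D#6 and left by step up to B5.
Leap in, step out — an appoggiatura.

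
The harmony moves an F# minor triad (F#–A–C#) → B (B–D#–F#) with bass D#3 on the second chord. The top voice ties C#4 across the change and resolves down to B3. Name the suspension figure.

At the second chord the bass is D#3. The suspended C#4 lies a seventh above the bass; after resolving down by step to B3, the interval above the bass becomes a sixth.
Suspension figures are named by those two intervals: 7–6.

7–6 suspension.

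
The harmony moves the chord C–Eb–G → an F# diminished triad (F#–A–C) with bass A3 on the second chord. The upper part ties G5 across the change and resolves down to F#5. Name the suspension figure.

At the second chord the bass is A3. The suspended G5 lies a seventh above the bass; after resolving down by step to F#5, the interval above the bass becomes a sixth.
Suspension figures are named by those two intervals: 7–6.

7–6 suspension.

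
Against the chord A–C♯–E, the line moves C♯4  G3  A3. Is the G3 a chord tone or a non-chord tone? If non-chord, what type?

Non-chord tone — an appoggiatura.

The harmony at that moment is A major triad (A, C♯, E); G3 is not a chord tone.
It is approached by leap down from C♯4 and left by step up to A3.
Leap in, step out — an appoggiatura.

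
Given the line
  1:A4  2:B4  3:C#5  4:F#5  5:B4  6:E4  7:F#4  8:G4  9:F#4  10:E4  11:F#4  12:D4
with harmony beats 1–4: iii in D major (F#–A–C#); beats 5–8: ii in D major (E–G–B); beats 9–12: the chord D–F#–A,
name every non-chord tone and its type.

B4 (beat 2) — passing tone; F#4 (beat 7) — passing tone; E4 (beat 10) — neighbor tone.

The harmony at that moment is F# minor triad (F#, A, C#); B4 is not a chord tone.
It is approached by step up from A4 and left by step up to C#5.
Step in, step out in the same direction — a passing tone.
The harmony at that moment is E minor triad (E, G, B); F#4 is not a chord tone.
It is approached by step up from E4 and left by step up to G4.
Step in, step out in the same direction — a passing tone.
The harmony at that moment is D major triad (D, F#, A); E4 is not a chord tone.
It is approached by step down from F#4 and left by step up to F#4.
Step away and step back to the same note — a neighbor tone (lower neighbor).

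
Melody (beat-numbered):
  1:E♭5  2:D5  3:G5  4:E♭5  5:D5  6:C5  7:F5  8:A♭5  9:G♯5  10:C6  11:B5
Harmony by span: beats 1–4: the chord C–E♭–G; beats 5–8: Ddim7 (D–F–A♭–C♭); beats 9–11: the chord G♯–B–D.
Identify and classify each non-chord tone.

The harmony at that moment is C minor triad (C, E♭, G); D5 is not a chord tone.
It is approached by step down from E♭5 and left by leap up to G5.
Step in, leap out — an escape tone.
The harmony at that moment is D diminished seventh chord (D, F, A♭, C♭); C5 is not a chord tone.
It is approached by step down from D5 and left by leap up to F5.
Step in, leap out — an escape tone.
The harmony at that moment is G♯ diminished triad (G♯, B, D); C6 is not a chord tone.
It is approached by leap up from G♯5 and left by step down to B5.
Leap in, step out — an appoggiatura.

D5 (beat 2) — escape tone; C5 (beat 6) — escape tone; C6 (beat 10) — appoggiatura.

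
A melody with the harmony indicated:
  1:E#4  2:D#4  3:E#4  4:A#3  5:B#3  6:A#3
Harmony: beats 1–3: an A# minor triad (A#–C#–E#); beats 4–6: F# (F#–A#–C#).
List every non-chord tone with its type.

The harmony at that moment is A# minor triad (A#, C#, E#); D#4 is not a chord tone.
It is approached by step down from E#4 and left by step up to E#4.
Step away and step back to the same note — a neighbor tone (lower neighbor).
The harmony at that moment is F# major triad (F#, A#, C#); B#3 is not a chord tone.
It is approached by step up from A#3 and left by step down to A#3.
Step away and step back to the same note — a neighbor tone (upper neighbor).

D#4 (beat 2) — neighbor tone; B#3 (beat 5) — neighbor tone.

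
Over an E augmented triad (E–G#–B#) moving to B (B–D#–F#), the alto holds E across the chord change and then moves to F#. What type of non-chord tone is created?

The harmony at that moment is B major triad (B, D#, F#); E is not a chord tone.
It is held over (the same pitch as the preceding E) and left by step up to F#.
Held over from the previous chord and resolving up by step — a retardation.

E is a retardation.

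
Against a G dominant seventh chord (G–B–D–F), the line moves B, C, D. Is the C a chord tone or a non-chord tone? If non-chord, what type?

The harmony at that moment is G dominant seventh chord (G, B, D, F); C is not a chord tone.
It is approached by step up from B and left by step up to D.
Step in, step out in the same direction — a passing tone.

Non-chord tone — a passing tone.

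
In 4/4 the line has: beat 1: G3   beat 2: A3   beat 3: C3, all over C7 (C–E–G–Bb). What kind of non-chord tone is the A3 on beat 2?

Escape tone.

The harmony at that moment is C dominant seventh chord (C, E, G, Bb); A3 is not a chord tone.
It is approached by step up from G3 and left by leap down to C3.
Step in, leap out, on a weak beat — an escape tone.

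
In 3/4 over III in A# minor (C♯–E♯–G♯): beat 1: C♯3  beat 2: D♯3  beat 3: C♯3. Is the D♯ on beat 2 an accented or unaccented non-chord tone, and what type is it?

Unaccented neighbor tone.

The harmony at that moment is C♯ major triad (C♯, E♯, G♯); D♯3 is not a chord tone.
It is approached by step up from C♯3 and left by step down to C♯3.
Step away and step back to the same note — a neighbor tone (upper neighbor).
It falls on a weak beat, so it is unaccented.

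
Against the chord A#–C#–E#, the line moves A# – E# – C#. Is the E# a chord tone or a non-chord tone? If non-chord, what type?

Chord tone (the fifth of A# minor triad).

A# minor triad contains A#, C#, E#; E# is the fifth, so it is a chord tone.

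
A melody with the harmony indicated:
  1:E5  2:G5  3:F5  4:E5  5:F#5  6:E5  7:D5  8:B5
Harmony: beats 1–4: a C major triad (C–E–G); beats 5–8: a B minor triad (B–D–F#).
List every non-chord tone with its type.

F5 (beat 3) — passing tone; E5 (beat 6) — passing tone.

The harmony at that moment is C major triad (C, E, G); F5 is not a chord tone.
It is approached by step down from G5 and left by step down to E5.
Step in, step out in the same direction — a passing tone.
The harmony at that moment is B minor triad (B, D, F#); E5 is not a chord tone.
It is approached by step down from F#5 and left by step down to D5.
Step in, step out in the same direction — a passing tone.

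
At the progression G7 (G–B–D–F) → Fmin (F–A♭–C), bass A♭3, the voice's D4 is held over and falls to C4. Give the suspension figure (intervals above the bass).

At the second chord the bass is A♭3. The suspended D4 lies a fourth above the bass; after resolving down by step to C4, the interval above the bass becomes a third.
Suspension figures are named by those two intervals: 4–3.

4–3 suspension.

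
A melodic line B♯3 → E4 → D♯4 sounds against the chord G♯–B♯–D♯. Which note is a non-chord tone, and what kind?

E4 is an appoggiatura.

The harmony at that moment is G♯ major triad (G♯, B♯, D♯); E4 is not a chord tone.
It is approached by leap up from B♯3 and left by step down to D♯4.
Leap in, step out — an appoggiatura.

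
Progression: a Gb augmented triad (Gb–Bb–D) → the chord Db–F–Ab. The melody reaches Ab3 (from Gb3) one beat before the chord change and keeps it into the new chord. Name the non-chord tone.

The harmony at that moment is Gb augmented triad (Gb, Bb, D); Ab3 is not a chord tone.
It is approached by step up from Gb3 and then sustained as the same pitch into the next harmony.
Arriving early and becoming a chord tone when the harmony changes — an anticipation.

Ab3 is an anticipation.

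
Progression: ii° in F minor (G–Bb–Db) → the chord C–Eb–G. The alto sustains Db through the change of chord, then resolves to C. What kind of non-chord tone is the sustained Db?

The harmony at that moment is C minor triad (C, Eb, G); Db is not a chord tone.
It is held over (the same pitch as the preceding Db) and left by step down to C.
Held over from the previous chord and resolving down by step — a suspension.

Db is a suspension.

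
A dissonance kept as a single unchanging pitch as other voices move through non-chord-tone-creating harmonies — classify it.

Approach: none. Departure: none — a single pitch is sustained while the chords change around it, passing through harmonies that do not contain it.
No melodic motion at all; the dissonance is created entirely by the moving harmonies against the stationary note — a pedal tone (pedal point).

Pedal tone.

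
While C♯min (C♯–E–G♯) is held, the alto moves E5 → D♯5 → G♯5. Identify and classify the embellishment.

D♯5 is an escape tone.

The harmony at that moment is C♯ minor triad (C♯, E, G♯); D♯5 is not a chord tone.
It is approached by step down from E5 and left by leap up to G♯5.
Step in, leap out — an escape tone.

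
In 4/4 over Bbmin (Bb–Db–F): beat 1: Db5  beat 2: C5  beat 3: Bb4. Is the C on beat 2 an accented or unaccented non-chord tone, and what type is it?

The harmony at that moment is Bb minor triad (Bb, Db, F); C5 is not a chord tone.
It is approached by step down from Db5 and left by step down to Bb4.
Step in, step out in the same direction — a passing tone.
It falls on a weak beat, so it is unaccented.

Unaccented passing tone.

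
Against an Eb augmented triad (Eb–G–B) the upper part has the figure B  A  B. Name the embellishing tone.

A is a neighbor tone.

The harmony at that moment is Eb augmented triad (Eb, G, B); A is not a chord tone.
It is approached by step down from B and left by step up to B.
Step away and step back to the same note — a neighbor tone (lower neighbor).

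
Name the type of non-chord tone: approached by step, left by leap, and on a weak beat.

Approach: by step. Departure: by leap. Metric position: weak.
Step in, leap out, from a weak position — an escape tone (échappée). (It is the mirror image of the appoggiatura, which leaps in and steps out on a strong beat.)

Escape tone.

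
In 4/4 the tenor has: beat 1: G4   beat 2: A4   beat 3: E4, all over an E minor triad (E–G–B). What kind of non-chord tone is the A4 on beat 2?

Escape tone.

The harmony at that moment is E minor triad (E, G, B); A4 is not a chord tone.
It is approached by step up from G4 and left by leap down to E4.
Step in, leap out, on a weak beat — an escape tone.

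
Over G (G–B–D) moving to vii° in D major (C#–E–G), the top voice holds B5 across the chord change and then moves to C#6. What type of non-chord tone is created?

B5 is a retardation.

The harmony at that moment is C# diminished triad (C#, E, G); B5 is not a chord tone.
It is held over (the same pitch as the preceding B5) and left by step up to C#6.
Held over from the previous chord and resolving up by step — a retardation.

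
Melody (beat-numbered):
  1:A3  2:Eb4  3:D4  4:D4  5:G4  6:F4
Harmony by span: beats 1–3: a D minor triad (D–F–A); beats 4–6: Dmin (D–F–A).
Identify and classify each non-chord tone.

Eb4 (beat 2) — appoggiatura; G4 (beat 5) — appoggiatura.

The harmony at that moment is D minor triad (D, F, A); Eb4 is not a chord tone.
It is approached by leap up from A3 and left by step down to D4.
Leap in, step out — an appoggiatura.
The harmony at that moment is D minor triad (D, F, A); G4 is not a chord tone.
It is approached by leap up from D4 and left by step down to F4.
Leap in, step out — an appoggiatura.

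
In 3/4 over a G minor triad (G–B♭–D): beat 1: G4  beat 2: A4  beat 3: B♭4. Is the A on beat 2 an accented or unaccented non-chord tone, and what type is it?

The harmony at that moment is G minor triad (G, B♭, D); A4 is not a chord tone.
It is approached by step up from G4 and left by step up to B♭4.
Step in, step out in the same direction — a passing tone.
It falls on a weak beat, so it is unaccented.

Unaccented passing tone.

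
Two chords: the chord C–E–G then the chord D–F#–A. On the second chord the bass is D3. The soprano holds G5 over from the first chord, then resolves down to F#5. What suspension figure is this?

At the second chord the bass is D3. The suspended G5 lies a fourth above the bass; after resolving down by step to F#5, the interval above the bass becomes a third.
Suspension figures are named by those two intervals: 4–3.

4–3 suspension.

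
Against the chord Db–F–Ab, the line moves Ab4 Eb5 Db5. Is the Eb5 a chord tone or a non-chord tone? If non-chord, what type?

Non-chord tone — an appoggiatura.

The harmony at that moment is Db major triad (Db, F, Ab); Eb5 is not a chord tone.
It is approached by leap up from Ab4 and left by step down to Db5.
Leap in, step out — an appoggiatura.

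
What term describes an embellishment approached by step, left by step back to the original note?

Approach: by step. Departure: by step in the opposite direction, back to the starting pitch.
Stepwise on both sides but reversing to return to the same chord tone — a neighbor tone. (Had it continued onward in the same direction it would be a passing tone instead.)

Neighbor tone.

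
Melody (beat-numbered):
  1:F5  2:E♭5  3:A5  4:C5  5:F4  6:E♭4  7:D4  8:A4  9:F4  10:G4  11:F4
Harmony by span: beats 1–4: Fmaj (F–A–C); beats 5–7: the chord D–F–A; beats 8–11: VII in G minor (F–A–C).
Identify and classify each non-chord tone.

The harmony at that moment is F major triad (F, A, C); E♭5 is not a chord tone.
It is approached by step down from F5 and left by leap up to A5.
Step in, leap out — an escape tone.
The harmony at that moment is D minor triad (D, F, A); E♭4 is not a chord tone.
It is approached by step down from F4 and left by step down to D4.
Step in, step out in the same direction — a passing tone.
The harmony at that moment is F major triad (F, A, C); G4 is not a chord tone.
It is approached by step up from F4 and left by step down to F4.
Step away and step back to the same note — a neighbor tone (upper neighbor).

E♭5 (beat 2) — escape tone; E♭4 (beat 6) — passing tone; G4 (beat 10) — neighbor tone.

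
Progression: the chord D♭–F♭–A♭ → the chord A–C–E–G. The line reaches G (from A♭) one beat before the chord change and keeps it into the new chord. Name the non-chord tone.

G is an anticipation.

The harmony at that moment is D♭ minor triad (D♭, F♭, A♭); G is not a chord tone.
It is approached by step down from A♭ and then sustained as the same pitch into the next harmony.
Arriving early and becoming a chord tone when the harmony changes — an anticipation.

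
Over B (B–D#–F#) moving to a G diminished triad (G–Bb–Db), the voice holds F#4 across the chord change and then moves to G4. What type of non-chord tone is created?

F#4 is a retardation.

The harmony at that moment is G diminished triad (G, Bb, Db); F#4 is not a chord tone.
It is held over (the same pitch as the preceding F#4) and left by step up to G4.
Held over from the previous chord and resolving up by step — a retardation.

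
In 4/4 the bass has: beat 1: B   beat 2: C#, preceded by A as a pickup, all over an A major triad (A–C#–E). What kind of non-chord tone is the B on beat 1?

Passing tone.

The harmony at that moment is A major triad (A, C#, E); B is not a chord tone.
It is approached by step up from A and left by step up to C#.
Step in, step out in the same direction — a passing tone.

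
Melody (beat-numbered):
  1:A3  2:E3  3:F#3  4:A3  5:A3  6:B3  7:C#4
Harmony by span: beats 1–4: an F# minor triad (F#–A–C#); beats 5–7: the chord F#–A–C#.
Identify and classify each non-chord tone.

E3 (beat 2) — appoggiatura; B3 (beat 6) — passing tone.

The harmony at that moment is F# minor triad (F#, A, C#); E3 is not a chord tone.
It is approached by leap down from A3 and left by step up to F#3.
Leap in, step out — an appoggiatura.
The harmony at that moment is F# minor triad (F#, A, C#); B3 is not a chord tone.
It is approached by step up from A3 and left by step up to C#4.
Step in, step out in the same direction — a passing tone.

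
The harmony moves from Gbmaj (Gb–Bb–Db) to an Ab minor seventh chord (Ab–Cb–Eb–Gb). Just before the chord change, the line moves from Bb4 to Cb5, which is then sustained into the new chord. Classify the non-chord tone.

The harmony at that moment is Gb major triad (Gb, Bb, Db); Cb5 is not a chord tone.
It is approached by step up from Bb4 and then sustained as the same pitch into the next harmony.
Arriving early and becoming a chord tone when the harmony changes — an anticipation.

Cb5 is an anticipation.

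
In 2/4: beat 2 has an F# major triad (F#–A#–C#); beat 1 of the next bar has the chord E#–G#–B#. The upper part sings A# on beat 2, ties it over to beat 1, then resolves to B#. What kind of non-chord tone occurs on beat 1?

The harmony at that moment is E# minor triad (E#, G#, B#); A# is not a chord tone.
It is held over (the same pitch as the preceding A#) and left by step up to B#.
Held over from the previous chord and resolving up by step — a retardation.

Retardation.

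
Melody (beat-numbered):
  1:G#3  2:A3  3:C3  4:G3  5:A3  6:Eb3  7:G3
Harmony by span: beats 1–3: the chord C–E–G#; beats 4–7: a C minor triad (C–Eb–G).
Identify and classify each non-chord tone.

A3 (beat 2) — escape tone; A3 (beat 5) — escape tone.

The harmony at that moment is C augmented triad (C, E, G#); A3 is not a chord tone.
It is approached by step up from G#3 and left by leap down to C3.
Step in, leap out — an escape tone.
The harmony at that moment is C minor triad (C, Eb, G); A3 is not a chord tone.
It is approached by step up from G3 and left by leap down to Eb3.
Step in, leap out — an escape tone.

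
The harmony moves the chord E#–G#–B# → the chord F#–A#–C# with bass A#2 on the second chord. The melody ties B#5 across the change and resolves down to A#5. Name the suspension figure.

At the second chord the bass is A#2. The suspended B#5 lies a ninth above the bass; after resolving down by step to A#5, the interval above the bass becomes an octave.
Suspension figures are named by those two intervals: 9–8.

9–8 suspension.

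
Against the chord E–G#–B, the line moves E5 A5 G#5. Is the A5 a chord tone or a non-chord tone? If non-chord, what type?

The harmony at that moment is E major triad (E, G#, B); A5 is not a chord tone.
It is approached by leap up from E5 and left by step down to G#5.
Leap in, step out — an appoggiatura.

Non-chord tone — an appoggiatura.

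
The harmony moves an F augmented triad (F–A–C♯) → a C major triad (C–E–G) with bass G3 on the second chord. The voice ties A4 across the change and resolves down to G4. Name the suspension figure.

At the second chord the bass is G3. The suspended A4 lies a ninth above the bass; after resolving down by step to G4, the interval above the bass becomes an octave.
Suspension figures are named by those two intervals: 9–8.

9–8 suspension.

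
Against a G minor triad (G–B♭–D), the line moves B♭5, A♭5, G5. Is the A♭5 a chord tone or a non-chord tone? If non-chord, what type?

The harmony at that moment is G minor triad (G, B♭, D); A♭5 is not a chord tone.
It is approached by step down from B♭5 and left by step down to G5.
Step in, step out in the same direction — a passing tone.

Non-chord tone — a passing tone.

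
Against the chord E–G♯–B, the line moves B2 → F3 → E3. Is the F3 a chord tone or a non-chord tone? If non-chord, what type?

The harmony at that moment is E major triad (E, G♯, B); F3 is not a chord tone.
It is approached by leap up from B2 and left by step down to E3.
Leap in, step out — an appoggiatura.

Non-chord tone — an appoggiatura.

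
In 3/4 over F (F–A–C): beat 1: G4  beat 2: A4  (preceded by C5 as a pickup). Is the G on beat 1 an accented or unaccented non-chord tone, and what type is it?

Accented appoggiatura.

The harmony at that moment is F major triad (F, A, C); G4 is not a chord tone.
It is approached by leap down from C5 and left by step up to A4.
Leap in, step out — an appoggiatura.
It falls on the downbeat, so it is accented.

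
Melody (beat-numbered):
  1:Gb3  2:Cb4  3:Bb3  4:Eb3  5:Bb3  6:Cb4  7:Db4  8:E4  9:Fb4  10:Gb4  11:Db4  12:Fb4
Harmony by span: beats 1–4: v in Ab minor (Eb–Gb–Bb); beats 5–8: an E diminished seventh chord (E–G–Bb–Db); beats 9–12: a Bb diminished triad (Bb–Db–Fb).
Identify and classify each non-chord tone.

Cb4 (beat 2) — appoggiatura; Cb4 (beat 6) — passing tone; Gb4 (beat 10) — escape tone.

The harmony at that moment is Eb minor triad (Eb, Gb, Bb); Cb4 is not a chord tone.
It is approached by leap up from Gb3 and left by step down to Bb3.
Leap in, step out — an appoggiatura.
The harmony at that moment is E diminished seventh chord (E, G, Bb, Db); Cb4 is not a chord tone.
It is approached by step up from Bb3 and left by step up to Db4.
Step in, step out in the same direction — a passing tone.
The harmony at that moment is Bb diminished triad (Bb, Db, Fb); Gb4 is not a chord tone.
It is approached by step up from Fb4 and left by leap down to Db4.
Step in, leap out — an escape tone.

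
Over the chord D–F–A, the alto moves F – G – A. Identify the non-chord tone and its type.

The harmony at that moment is D minor triad (D, F, A); G is not a chord tone.
It is approached by step up from F and left by step up to A.
Step in, step out in the same direction — a passing tone.

G is a passing tone.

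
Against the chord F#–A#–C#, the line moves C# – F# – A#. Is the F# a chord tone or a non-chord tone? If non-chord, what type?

Chord tone (the root of F# major triad).

F# major triad contains F#, A#, C#; F# is the root, so it is a chord tone.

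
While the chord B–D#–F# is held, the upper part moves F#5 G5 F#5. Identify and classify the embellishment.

The harmony at that moment is B major triad (B, D#, F#); G5 is not a chord tone.
It is approached by step up from F#5 and left by step down to F#5.
Step away and step back to the same note — a neighbor tone (upper neighbor).

G5 is a neighbor tone.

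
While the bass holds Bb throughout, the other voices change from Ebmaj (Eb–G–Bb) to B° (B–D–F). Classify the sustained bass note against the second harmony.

Pedal tone (pedal point).

The harmony at that moment is B diminished triad (B, D, F); Bb is not a chord tone.
It is held over (the same pitch as the preceding Bb) and then sustained as the same pitch into the next harmony.
Sustained through a change of harmony — a pedal tone.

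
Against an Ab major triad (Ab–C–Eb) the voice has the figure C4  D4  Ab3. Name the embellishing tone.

The harmony at that moment is Ab major triad (Ab, C, Eb); D4 is not a chord tone.
It is approached by step up from C4 and left by leap down to Ab3.
Step in, leap out — an escape tone.

D4 is an escape tone.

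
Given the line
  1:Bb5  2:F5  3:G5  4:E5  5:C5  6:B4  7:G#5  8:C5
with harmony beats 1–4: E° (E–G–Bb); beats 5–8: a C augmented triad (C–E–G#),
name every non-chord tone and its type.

The harmony at that moment is E diminished triad (E, G, Bb); F5 is not a chord tone.
It is approached by leap down from Bb5 and left by step up to G5.
Leap in, step out — an appoggiatura.
The harmony at that moment is C augmented triad (C, E, G#); B4 is not a chord tone.
It is approached by step down from C5 and left by leap up to G#5.
Step in, leap out — an escape tone.

F5 (beat 2) — appoggiatura; B4 (beat 6) — escape tone.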